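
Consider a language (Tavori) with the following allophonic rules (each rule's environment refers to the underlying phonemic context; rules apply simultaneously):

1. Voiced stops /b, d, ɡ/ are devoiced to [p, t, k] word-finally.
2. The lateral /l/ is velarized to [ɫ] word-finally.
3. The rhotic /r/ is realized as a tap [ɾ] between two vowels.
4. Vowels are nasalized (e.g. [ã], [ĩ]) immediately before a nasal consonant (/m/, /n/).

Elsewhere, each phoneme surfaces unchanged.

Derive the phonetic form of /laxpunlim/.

[laxpũnlĩm]

/l/ (word-initial) is in the target of rule 2 but the environment (word-finally) is not met → [l].
/a/ (between /l/ and /x/) fails the environment for rule 4, so it stays [a].
Rule 4 applies to /u/ (between /p/ and /n/: before a nasal consonant) → [ũ].
/l/ (between /n/ and /i/) is in the target of rule 2 but the environment (word-finally) is not met → [l].
/i/ (between /l/ and /m/) occurs before a nasal consonant → [ĩ] by rule 4.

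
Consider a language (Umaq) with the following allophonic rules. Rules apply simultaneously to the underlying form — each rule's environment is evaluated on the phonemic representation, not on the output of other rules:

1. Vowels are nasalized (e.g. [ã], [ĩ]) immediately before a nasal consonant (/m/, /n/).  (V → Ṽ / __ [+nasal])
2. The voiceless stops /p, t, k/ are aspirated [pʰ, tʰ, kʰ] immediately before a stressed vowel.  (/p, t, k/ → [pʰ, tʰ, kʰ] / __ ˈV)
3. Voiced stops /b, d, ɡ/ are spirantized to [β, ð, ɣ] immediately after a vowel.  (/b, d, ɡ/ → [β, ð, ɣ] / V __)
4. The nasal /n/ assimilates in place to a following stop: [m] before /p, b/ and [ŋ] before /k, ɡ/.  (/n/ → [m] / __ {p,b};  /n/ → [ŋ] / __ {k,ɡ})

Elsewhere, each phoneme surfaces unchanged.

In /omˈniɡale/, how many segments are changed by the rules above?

2

Segments that undergo a rule: /o/ → [õ] (rule 1); /ɡ/ → [ɣ] (rule 3).
All other segments surface unchanged.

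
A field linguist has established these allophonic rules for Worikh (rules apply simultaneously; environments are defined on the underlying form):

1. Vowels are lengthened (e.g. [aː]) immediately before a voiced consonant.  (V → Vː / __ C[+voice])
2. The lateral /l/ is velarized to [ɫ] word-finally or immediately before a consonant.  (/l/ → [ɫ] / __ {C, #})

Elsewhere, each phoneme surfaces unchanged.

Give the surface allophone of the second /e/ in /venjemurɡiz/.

[eː]

/e/ (between /j/ and /m/) occurs before a voiced consonant → [eː] by rule 1.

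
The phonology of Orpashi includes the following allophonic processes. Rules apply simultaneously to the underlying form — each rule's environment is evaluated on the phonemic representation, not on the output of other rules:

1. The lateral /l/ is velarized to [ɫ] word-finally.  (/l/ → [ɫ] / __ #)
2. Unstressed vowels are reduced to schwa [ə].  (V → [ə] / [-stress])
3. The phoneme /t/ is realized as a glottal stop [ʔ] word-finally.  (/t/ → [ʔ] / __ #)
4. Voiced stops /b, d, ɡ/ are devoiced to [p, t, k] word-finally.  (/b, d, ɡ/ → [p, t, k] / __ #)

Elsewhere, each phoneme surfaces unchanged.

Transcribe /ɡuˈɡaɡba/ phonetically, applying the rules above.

/ɡ/ (word-initial) fails the environment for rule 4, so it stays [ɡ].
/u/ (between /ɡ/ and /ɡ/) occurs in an unstressed syllable → [ə] by rule 2.
/ɡ/ (between /u/ and /a/): rule 4 targets it, but not word-finally → unchanged [ɡ].
/a/ (between /ɡ/ and /ɡ/) is in the target of rule 2 but the environment (in an unstressed syllable) is not met → [a].
/ɡ/ — between /a/ and /b/; rule 4 does not apply here → [ɡ].
/b/ (between /ɡ/ and /a/): rule 4 targets it, but not word-finally → unchanged [b].
Rule 2 applies to /a/ (word-final: in an unstressed syllable) → [ə].

[ɡəˈɡaɡbə]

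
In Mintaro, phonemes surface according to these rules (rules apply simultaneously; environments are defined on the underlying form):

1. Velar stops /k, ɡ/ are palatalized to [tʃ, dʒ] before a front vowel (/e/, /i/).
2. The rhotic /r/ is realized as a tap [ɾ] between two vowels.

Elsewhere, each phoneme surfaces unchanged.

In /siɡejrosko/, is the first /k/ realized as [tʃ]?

No

/k/ (between /s/ and /o/): rule 1 targets it, but not before a front vowel → unchanged [k].
The actual realization is [k], not [tʃ].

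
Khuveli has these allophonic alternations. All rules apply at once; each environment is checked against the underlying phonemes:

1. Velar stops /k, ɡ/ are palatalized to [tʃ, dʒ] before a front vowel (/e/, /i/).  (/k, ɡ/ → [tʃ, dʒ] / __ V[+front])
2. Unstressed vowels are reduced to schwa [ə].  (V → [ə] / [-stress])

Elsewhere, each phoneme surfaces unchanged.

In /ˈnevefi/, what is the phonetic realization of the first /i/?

[ə]

/i/ (word-final): in an unstressed syllable, so rule 2 applies → [ə].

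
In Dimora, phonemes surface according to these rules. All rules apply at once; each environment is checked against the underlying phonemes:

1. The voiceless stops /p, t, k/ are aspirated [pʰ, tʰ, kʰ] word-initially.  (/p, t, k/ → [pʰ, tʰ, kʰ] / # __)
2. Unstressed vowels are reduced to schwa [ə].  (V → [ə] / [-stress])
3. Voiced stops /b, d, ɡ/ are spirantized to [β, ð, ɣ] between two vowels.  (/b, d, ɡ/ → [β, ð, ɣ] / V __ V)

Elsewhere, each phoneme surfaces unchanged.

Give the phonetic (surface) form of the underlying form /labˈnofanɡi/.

/a/ (between /l/ and /b/) occurs in an unstressed syllable → [ə] by rule 2.
/b/ (between /a/ and /n/) fails the environment for rule 3, so it stays [b].
/o/ (between /n/ and /f/): rule 2 targets it, but not in an unstressed syllable → unchanged [o].
/a/ (between /f/ and /n/): in an unstressed syllable, so rule 2 applies → [ə].
/ɡ/ (between /n/ and /i/) fails the environment for rule 3, so it stays [ɡ].
/i/ (word-final): in an unstressed syllable, so rule 2 applies → [ə].

[ləbˈnofənɡə]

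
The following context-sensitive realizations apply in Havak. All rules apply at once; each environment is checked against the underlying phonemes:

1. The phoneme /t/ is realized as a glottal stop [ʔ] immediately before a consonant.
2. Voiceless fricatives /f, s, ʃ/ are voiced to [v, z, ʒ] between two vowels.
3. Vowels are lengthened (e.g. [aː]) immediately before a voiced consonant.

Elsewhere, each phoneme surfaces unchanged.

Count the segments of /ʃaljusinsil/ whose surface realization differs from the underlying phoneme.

4

Segments that undergo a rule: /a/ → [aː] (rule 3); /s/ → [z] (rule 2); /i/ → [iː] (rule 3); /i/ → [iː] (rule 3).
All other segments surface unchanged.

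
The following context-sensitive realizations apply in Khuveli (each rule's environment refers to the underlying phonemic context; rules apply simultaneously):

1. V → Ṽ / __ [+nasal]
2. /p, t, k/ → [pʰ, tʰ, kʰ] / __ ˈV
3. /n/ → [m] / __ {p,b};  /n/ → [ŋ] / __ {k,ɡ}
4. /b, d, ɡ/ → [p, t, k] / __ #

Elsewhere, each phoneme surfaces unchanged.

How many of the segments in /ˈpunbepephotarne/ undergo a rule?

Segments that undergo a rule: /p/ → [pʰ] (rule 2); /u/ → [ũ] (rule 1); /n/ → [m] (rule 3).
All other segments surface unchanged.

3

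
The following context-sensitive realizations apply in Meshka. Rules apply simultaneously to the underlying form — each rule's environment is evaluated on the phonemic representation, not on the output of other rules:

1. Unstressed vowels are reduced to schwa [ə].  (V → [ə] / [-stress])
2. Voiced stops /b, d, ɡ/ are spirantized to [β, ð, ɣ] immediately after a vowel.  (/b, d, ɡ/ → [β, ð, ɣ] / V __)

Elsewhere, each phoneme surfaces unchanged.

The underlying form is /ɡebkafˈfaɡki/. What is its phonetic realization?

/ɡ/ (word-initial): rule 2 targets it, but not immediately after a vowel → unchanged [ɡ].
/e/ (between /ɡ/ and /b/) occurs in an unstressed syllable → [ə] by rule 1.
/b/ (between /e/ and /k/): immediately after a vowel, so rule 2 applies → [β].
/k/ (between /b/ and /a/) is unaffected → [k].
/a/ meets the environment for rule 1 (in an unstressed syllable) → [ə].
/f/ (between /a/ and /f/) is unaffected → [f].
/f/ stays [f].
/a/ (between /f/ and /ɡ/) fails the environment for rule 1, so it stays [a].
/ɡ/ — between /a/ and /k/, immediately after a vowel — surfaces as [ɣ] (rule 2).
/k/ (between /ɡ/ and /i/) is unaffected → [k].
/i/ (word-final): in an unstressed syllable, so rule 1 applies → [ə].

[ɡəβkəfˈfaɣkə]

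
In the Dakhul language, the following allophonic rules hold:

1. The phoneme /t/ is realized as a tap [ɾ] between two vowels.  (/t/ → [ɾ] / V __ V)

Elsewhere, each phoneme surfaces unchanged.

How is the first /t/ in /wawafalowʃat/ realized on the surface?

[t]

/t/ (word-final): rule 1 targets it, but not between two vowels → unchanged [t].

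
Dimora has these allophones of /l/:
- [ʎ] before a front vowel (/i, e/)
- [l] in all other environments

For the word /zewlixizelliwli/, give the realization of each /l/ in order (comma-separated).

[ʎ], [l], [ʎ], [ʎ]

Occurrence 1 (position 4): before a front vowel (/i, e/) → [ʎ].
Occurrence 2 (position 10): no conditioning environment matches → elsewhere allophone [l].
Occurrence 3 (position 11): before a front vowel (/i, e/) → [ʎ].
Occurrence 4 (position 14): before a front vowel (/i, e/) → [ʎ].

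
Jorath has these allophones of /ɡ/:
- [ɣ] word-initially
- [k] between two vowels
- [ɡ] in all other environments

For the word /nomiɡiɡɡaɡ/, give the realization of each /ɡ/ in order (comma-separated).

Occurrence 1 (position 5): between two vowels → [k].
Occurrence 2 (position 7): no conditioning environment matches → elsewhere allophone [ɡ].
Occurrence 3 (position 8): no conditioning environment matches → elsewhere allophone [ɡ].
Occurrence 4 (position 10): no conditioning environment matches → elsewhere allophone [ɡ].

[k], [ɡ], [ɡ], [ɡ]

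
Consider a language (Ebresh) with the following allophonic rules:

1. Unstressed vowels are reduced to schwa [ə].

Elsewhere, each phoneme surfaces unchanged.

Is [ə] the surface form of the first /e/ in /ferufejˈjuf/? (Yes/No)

Yes

/e/ — between /f/ and /r/, in an unstressed syllable — surfaces as [ə] (rule 1).
The actual realization is [ə], which matches [ə].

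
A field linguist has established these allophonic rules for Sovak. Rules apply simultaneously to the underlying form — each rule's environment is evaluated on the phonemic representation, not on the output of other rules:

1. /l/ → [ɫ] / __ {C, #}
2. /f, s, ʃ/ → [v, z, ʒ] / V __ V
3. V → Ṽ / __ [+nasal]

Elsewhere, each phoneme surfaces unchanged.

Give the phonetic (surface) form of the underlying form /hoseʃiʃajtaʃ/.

/h/ — not in any rule's target class → [h].
/o/ (between /h/ and /s/) is in the target of rule 3 but the environment (before a nasal consonant) is not met → [o].
Rule 2 applies to /s/ (between /o/ and /e/: between two vowels) → [z].
/e/ (between /s/ and /ʃ/): rule 3 targets it, but not before a nasal consonant → unchanged [e].
/ʃ/ (between /e/ and /i/) occurs between two vowels → [ʒ] by rule 2.
/i/ (between /ʃ/ and /ʃ/): rule 3 targets it, but not before a nasal consonant → unchanged [i].
/ʃ/ meets the environment for rule 2 (between two vowels) → [ʒ].
/a/ (between /ʃ/ and /j/) is in the target of rule 3 but the environment (before a nasal consonant) is not met → [a].
/j/ stays [j].
/t/ (between /j/ and /a/) is unaffected → [t].
/a/ (between /t/ and /ʃ/) fails the environment for rule 3, so it stays [a].
/ʃ/ (word-final) fails the environment for rule 2, so it stays [ʃ].

[hozeʒiʒajtaʃ]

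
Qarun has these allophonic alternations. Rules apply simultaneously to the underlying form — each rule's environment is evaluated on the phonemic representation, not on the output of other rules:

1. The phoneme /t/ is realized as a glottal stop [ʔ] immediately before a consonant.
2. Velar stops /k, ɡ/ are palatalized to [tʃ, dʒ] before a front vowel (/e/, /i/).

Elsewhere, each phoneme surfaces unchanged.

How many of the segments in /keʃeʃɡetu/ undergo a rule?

Segments that undergo a rule: /k/ → [tʃ] (rule 2); /ɡ/ → [dʒ] (rule 2).
All other segments surface unchanged.

2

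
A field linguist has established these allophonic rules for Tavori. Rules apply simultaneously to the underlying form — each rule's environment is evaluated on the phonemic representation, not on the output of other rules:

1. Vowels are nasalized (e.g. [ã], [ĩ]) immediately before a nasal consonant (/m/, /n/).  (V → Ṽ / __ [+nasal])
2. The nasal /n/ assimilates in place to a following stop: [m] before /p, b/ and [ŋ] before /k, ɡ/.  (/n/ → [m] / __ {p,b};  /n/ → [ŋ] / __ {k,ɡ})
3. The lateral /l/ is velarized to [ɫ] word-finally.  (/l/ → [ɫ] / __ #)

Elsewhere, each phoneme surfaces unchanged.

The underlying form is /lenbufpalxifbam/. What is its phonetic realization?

/l/ (word-initial) is in the target of rule 3 but the environment (word-finally) is not met → [l].
Rule 1 applies to /e/ (between /l/ and /n/: before a nasal consonant) → [ẽ].
/n/ meets the environment for rule 2 (before a labial or velar stop) → [m].
/b/ (between /n/ and /u/): no rule targets it → [b].
/u/ (between /b/ and /f/) is in the target of rule 1 but the environment (before a nasal consonant) is not met → [u].
/f/ (between /u/ and /p/): no rule targets it → [f].
/p/ stays [p].
/a/ (between /p/ and /l/) fails the environment for rule 1, so it stays [a].
/l/ (between /a/ and /x/) fails the environment for rule 3, so it stays [l].
/x/ (between /l/ and /i/): no rule targets it → [x].
/i/ (between /x/ and /f/): rule 1 targets it, but not before a nasal consonant → unchanged [i].
/f/ (between /i/ and /b/): no rule targets it → [f].
/b/ (between /f/ and /a/) is unaffected → [b].
/a/ meets the environment for rule 1 (before a nasal consonant) → [ã].
/m/ (word-final): no rule targets it → [m].

[lẽmbufpalxifbãm]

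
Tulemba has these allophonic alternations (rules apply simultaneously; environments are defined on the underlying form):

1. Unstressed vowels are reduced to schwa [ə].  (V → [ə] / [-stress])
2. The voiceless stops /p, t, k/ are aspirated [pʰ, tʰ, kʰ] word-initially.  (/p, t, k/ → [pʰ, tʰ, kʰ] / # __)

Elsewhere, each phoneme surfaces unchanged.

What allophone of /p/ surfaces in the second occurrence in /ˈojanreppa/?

/p/ (between /p/ and /a/) fails the environment for rule 2, so it stays [p].

[p]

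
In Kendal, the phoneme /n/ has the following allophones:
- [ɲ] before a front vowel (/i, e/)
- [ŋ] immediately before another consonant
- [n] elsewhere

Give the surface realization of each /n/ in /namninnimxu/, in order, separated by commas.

Occurrence 1 (position 1): no conditioning environment matches → elsewhere allophone [n].
Occurrence 2 (position 4): before a front vowel (/i, e/) → [ɲ].
Occurrence 3 (position 6): immediately before another consonant → [ŋ].
Occurrence 4 (position 7): before a front vowel (/i, e/) → [ɲ].

[n], [ɲ], [ŋ], [ɲ]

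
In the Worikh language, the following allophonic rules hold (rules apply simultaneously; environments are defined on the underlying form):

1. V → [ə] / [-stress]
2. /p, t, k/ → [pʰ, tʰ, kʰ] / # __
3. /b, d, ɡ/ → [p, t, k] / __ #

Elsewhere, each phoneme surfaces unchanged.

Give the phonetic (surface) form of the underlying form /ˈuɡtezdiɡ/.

[ˈuɡtəzdək]

/u/ (word-initial) is in the target of rule 1 but the environment (in an unstressed syllable) is not met → [u].
/ɡ/ (between /u/ and /t/) fails the environment for rule 3, so it stays [ɡ].
/t/ — between /ɡ/ and /e/; rule 2 does not apply here → [t].
/e/ (between /t/ and /z/) occurs in an unstressed syllable → [ə] by rule 1.
/d/ — between /z/ and /i/; rule 3 does not apply here → [d].
Rule 1 applies to /i/ (between /d/ and /ɡ/: in an unstressed syllable) → [ə].
/ɡ/ (word-final): word-finally, so rule 3 applies → [k].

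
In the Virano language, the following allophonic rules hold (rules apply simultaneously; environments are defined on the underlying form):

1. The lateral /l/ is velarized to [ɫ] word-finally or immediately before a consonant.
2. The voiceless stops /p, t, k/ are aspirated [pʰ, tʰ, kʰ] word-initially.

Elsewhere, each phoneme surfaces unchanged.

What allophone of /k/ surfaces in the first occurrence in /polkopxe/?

[k]

/k/ (between /l/ and /o/): rule 2 targets it, but not word-initially → unchanged [k].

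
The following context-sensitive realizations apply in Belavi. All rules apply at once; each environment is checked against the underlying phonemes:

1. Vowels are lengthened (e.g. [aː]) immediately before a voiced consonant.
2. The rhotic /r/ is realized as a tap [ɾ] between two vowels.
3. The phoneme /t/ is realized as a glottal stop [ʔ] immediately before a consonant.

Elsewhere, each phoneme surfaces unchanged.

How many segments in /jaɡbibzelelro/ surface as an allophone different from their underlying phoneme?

Segments that undergo a rule: /a/ → [aː] (rule 1); /i/ → [iː] (rule 1); /e/ → [eː] (rule 1); /e/ → [eː] (rule 1).
All other segments surface unchanged.

4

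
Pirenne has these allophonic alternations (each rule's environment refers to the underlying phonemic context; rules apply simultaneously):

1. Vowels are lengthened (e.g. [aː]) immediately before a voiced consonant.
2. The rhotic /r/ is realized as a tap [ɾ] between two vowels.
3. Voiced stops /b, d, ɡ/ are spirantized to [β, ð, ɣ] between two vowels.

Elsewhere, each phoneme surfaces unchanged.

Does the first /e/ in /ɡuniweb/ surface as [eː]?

Yes

/e/ (between /w/ and /b/): before a voiced consonant, so rule 1 applies → [eː].
The actual realization is [eː], which matches [eː].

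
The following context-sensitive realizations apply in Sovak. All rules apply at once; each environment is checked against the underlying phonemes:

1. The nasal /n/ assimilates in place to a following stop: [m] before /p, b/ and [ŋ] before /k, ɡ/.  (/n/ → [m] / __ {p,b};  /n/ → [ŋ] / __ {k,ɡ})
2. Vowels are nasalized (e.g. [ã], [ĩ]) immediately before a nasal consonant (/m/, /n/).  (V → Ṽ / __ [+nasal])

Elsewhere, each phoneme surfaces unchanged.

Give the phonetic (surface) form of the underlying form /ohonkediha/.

[ohõŋkediha]

/o/ — word-initial; rule 2 does not apply here → [o].
/h/ (between /o/ and /o/): no rule targets it → [h].
/o/ (between /h/ and /n/): before a nasal consonant, so rule 2 applies → [õ].
/n/ (between /o/ and /k/) occurs before a labial or velar stop → [ŋ] by rule 1.
/k/ (between /n/ and /e/) is unaffected → [k].
/e/ (between /k/ and /d/): rule 2 targets it, but not before a nasal consonant → unchanged [e].
/d/ (between /e/ and /i/) is unaffected → [d].
/i/ (between /d/ and /h/): rule 2 targets it, but not before a nasal consonant → unchanged [i].
/h/ stays [h].
/a/ (word-final) is in the target of rule 2 but the environment (before a nasal consonant) is not met → [a].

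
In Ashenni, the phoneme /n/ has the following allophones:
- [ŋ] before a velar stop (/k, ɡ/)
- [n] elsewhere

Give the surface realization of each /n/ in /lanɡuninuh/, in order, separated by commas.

Occurrence 1 (position 3): before a velar stop → [ŋ].
Occurrence 2 (position 6): no conditioning environment matches → elsewhere allophone [n].
Occurrence 3 (position 8): no conditioning environment matches → elsewhere allophone [n].

[ŋ], [n], [n]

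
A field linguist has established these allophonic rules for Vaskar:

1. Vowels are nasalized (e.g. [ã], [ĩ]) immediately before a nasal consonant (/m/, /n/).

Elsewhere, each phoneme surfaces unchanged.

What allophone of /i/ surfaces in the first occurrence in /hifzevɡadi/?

[i]

/i/ (between /h/ and /f/) is in the target of rule 1 but the environment (before a nasal consonant) is not met → [i].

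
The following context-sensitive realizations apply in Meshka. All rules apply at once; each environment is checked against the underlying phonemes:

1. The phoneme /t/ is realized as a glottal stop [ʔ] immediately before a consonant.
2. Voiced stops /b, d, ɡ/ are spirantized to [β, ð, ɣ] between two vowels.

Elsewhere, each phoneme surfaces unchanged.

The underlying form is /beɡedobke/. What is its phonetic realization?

/b/ — word-initial; rule 2 does not apply here → [b].
/e/ (between /b/ and /ɡ/) is unaffected → [e].
/ɡ/ — between /e/ and /e/, between two vowels — surfaces as [ɣ] (rule 2).
/e/ (between /ɡ/ and /d/) is unaffected → [e].
/d/ meets the environment for rule 2 (between two vowels) → [ð].
/o/ (between /d/ and /b/): no rule targets it → [o].
/b/ (between /o/ and /k/): rule 2 targets it, but not between two vowels → unchanged [b].
/k/ (between /b/ and /e/) is unaffected → [k].
/e/ — not in any rule's target class → [e].

[beɣeðobke]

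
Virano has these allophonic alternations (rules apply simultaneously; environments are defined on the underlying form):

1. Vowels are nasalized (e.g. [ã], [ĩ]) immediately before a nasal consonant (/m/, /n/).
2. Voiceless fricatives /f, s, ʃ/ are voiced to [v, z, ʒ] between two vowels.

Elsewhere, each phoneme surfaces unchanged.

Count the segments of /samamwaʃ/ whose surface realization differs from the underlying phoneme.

Segments that undergo a rule: /a/ → [ã] (rule 1); /a/ → [ã] (rule 1).
All other segments surface unchanged.

2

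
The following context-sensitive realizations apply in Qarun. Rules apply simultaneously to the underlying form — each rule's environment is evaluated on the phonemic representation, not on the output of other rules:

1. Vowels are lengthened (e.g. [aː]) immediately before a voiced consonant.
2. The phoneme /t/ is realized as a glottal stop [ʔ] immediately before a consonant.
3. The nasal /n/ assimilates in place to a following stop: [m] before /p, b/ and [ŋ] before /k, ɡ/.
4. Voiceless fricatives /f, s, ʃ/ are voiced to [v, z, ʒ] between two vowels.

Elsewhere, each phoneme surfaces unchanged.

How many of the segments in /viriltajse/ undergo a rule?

3

Segments that undergo a rule: /i/ → [iː] (rule 1); /i/ → [iː] (rule 1); /a/ → [aː] (rule 1).
All other segments surface unchanged.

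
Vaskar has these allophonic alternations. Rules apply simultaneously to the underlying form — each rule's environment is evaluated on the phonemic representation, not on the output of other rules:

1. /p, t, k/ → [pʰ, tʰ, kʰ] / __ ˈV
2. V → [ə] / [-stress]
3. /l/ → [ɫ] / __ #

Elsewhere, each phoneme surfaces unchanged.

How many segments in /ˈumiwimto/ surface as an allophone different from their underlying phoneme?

3

Segments that undergo a rule: /i/ → [ə] (rule 2); /i/ → [ə] (rule 2); /o/ → [ə] (rule 2).
All other segments surface unchanged.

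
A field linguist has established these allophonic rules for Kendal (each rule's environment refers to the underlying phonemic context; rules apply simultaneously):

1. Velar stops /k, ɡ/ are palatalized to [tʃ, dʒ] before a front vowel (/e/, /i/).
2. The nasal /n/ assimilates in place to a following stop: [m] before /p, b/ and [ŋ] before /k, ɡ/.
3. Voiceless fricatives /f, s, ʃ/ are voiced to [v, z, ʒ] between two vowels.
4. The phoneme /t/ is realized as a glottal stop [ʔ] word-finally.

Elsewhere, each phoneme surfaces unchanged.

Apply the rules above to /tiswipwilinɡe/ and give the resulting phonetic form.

/t/ (word-initial) fails the environment for rule 4, so it stays [t].
/i/ — not in any rule's target class → [i].
/s/ — between /i/ and /w/; rule 3 does not apply here → [s].
/w/ (between /s/ and /i/) is unaffected → [w].
/i/ — not in any rule's target class → [i].
/p/ — not in any rule's target class → [p].
/w/ (between /p/ and /i/): no rule targets it → [w].
/i/ (between /w/ and /l/) is unaffected → [i].
/l/ (between /i/ and /i/): no rule targets it → [l].
/i/ (between /l/ and /n/) is unaffected → [i].
Rule 2 applies to /n/ (between /i/ and /ɡ/: before a labial or velar stop) → [ŋ].
/ɡ/ — between /n/ and /e/, before a front vowel — surfaces as [dʒ] (rule 1).
/e/ — not in any rule's target class → [e].

[tiswipwiliŋdʒe]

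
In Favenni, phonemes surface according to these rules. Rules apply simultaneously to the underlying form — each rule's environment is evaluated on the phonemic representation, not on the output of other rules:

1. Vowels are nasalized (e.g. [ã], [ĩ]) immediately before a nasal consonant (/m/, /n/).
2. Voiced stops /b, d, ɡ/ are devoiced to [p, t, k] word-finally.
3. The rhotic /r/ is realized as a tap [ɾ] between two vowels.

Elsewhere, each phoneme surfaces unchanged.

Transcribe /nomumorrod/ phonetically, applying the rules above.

[nõmũmorrot]

/n/ (word-initial): no rule targets it → [n].
Rule 1 applies to /o/ (between /n/ and /m/: before a nasal consonant) → [õ].
/m/ — not in any rule's target class → [m].
/u/ (between /m/ and /m/): before a nasal consonant, so rule 1 applies → [ũ].
/m/ (between /u/ and /o/) is unaffected → [m].
/o/ — between /m/ and /r/; rule 1 does not apply here → [o].
/r/ — between /o/ and /r/; rule 3 does not apply here → [r].
/r/ (between /r/ and /o/) is in the target of rule 3 but the environment (between two vowels) is not met → [r].
/o/ — between /r/ and /d/; rule 1 does not apply here → [o].
/d/ (word-final): word-finally, so rule 2 applies → [t].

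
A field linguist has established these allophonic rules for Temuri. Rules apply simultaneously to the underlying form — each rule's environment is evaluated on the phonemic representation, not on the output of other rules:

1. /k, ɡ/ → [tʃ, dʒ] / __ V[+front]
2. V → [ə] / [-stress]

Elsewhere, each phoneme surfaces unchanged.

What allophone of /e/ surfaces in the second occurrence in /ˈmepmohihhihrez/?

/e/ — between /r/ and /z/, in an unstressed syllable — surfaces as [ə] (rule 2).

[ə]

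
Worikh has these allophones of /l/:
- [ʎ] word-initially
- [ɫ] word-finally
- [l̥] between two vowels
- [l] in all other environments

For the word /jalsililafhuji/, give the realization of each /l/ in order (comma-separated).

[l], [l̥], [l̥]

Occurrence 1 (position 3): no conditioning environment matches → elsewhere allophone [l].
Occurrence 2 (position 6): between two vowels → [l̥].
Occurrence 3 (position 8): between two vowels → [l̥].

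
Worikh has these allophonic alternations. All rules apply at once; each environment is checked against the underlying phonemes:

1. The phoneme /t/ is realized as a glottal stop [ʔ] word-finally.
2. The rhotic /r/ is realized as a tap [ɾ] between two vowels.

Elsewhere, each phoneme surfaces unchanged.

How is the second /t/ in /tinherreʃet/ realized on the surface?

/t/ — word-final, word-finally — surfaces as [ʔ] (rule 1).

[ʔ]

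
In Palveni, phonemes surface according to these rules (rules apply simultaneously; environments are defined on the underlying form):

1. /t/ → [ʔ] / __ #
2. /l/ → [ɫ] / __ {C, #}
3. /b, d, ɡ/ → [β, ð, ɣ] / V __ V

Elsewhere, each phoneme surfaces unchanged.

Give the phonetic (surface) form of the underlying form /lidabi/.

/l/ (word-initial): rule 2 targets it, but not word-finally or immediately before a consonant → unchanged [l].
/d/ — between /i/ and /a/, between two vowels — surfaces as [ð] (rule 3).
Rule 3 applies to /b/ (between /a/ and /i/: between two vowels) → [β].

[liðaβi]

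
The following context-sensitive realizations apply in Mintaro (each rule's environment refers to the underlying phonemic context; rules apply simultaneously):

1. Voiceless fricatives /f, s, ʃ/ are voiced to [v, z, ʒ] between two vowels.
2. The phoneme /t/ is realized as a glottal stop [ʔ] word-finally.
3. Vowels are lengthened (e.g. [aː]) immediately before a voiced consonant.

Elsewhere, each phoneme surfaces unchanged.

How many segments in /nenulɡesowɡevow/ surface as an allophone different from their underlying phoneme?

Segments that undergo a rule: /e/ → [eː] (rule 3); /u/ → [uː] (rule 3); /s/ → [z] (rule 1); /o/ → [oː] (rule 3); /e/ → [eː] (rule 3); /o/ → [oː] (rule 3).
All other segments surface unchanged.

6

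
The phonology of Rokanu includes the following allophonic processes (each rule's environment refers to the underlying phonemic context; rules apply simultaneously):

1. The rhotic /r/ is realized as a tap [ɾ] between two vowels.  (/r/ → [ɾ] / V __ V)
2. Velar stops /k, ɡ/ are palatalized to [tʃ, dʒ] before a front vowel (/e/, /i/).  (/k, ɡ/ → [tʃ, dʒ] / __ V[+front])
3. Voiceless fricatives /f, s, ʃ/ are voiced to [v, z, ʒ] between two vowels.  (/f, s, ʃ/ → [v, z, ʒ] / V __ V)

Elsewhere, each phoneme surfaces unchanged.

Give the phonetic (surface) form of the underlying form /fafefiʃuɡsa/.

[faveviʒuɡsa]

/f/ (word-initial) fails the environment for rule 3, so it stays [f].
/f/ (between /a/ and /e/): between two vowels, so rule 3 applies → [v].
/f/ meets the environment for rule 3 (between two vowels) → [v].
/ʃ/ — between /i/ and /u/, between two vowels — surfaces as [ʒ] (rule 3).
/ɡ/ — between /u/ and /s/; rule 2 does not apply here → [ɡ].
/s/ (between /ɡ/ and /a/) fails the environment for rule 3, so it stays [s].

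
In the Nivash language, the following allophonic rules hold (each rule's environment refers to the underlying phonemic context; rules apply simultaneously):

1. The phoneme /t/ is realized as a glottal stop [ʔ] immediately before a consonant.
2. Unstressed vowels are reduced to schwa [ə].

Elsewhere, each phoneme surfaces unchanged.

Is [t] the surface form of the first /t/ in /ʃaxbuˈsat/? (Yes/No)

Yes

/t/ (word-final) fails the environment for rule 1, so it stays [t].
The actual realization is [t], which matches [t].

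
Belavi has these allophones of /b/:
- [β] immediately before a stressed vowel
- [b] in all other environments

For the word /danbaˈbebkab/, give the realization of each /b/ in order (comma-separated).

[b], [β], [b], [b]

Occurrence 1 (position 4): no conditioning environment matches → elsewhere allophone [b].
Occurrence 2 (position 6): immediately before a stressed vowel → [β].
Occurrence 3 (position 8): no conditioning environment matches → elsewhere allophone [b].
Occurrence 4 (position 11): no conditioning environment matches → elsewhere allophone [b].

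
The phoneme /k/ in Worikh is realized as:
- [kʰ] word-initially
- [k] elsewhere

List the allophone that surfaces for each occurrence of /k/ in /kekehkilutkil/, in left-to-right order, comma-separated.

[kʰ], [k], [k], [k]

Occurrence 1 (position 1): word-initially → [kʰ].
Occurrence 2 (position 3): no conditioning environment matches → elsewhere allophone [k].
Occurrence 3 (position 6): no conditioning environment matches → elsewhere allophone [k].
Occurrence 4 (position 11): no conditioning environment matches → elsewhere allophone [k].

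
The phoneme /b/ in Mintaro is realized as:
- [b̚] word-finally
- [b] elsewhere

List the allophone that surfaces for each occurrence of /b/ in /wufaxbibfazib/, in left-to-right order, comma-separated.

Occurrence 1 (position 6): no conditioning environment matches → elsewhere allophone [b].
Occurrence 2 (position 8): no conditioning environment matches → elsewhere allophone [b].
Occurrence 3 (position 13): word-finally → [b̚].

[b], [b], [b̚]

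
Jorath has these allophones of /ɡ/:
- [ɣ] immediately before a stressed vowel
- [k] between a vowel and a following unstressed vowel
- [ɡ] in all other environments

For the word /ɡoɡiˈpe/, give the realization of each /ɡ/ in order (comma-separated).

[ɡ], [k]

Occurrence 1 (position 1): no conditioning environment matches → elsewhere allophone [ɡ].
Occurrence 2 (position 3): between a vowel and a following unstressed vowel → [k].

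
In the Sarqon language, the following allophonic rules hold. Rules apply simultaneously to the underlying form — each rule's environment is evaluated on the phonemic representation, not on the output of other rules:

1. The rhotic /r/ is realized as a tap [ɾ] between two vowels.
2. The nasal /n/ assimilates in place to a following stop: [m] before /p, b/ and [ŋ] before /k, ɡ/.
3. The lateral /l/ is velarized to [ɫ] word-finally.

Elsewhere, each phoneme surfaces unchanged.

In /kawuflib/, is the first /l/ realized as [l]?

Yes

/l/ (between /f/ and /i/) is in the target of rule 3 but the environment (word-finally) is not met → [l].
The actual realization is [l], which matches [l].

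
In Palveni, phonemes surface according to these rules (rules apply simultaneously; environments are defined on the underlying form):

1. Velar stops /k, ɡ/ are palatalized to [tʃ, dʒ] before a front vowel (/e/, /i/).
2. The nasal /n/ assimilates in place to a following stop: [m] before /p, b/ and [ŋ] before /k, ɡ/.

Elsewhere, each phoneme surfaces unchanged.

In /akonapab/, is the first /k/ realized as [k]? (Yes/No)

/k/ (between /a/ and /o/): rule 1 targets it, but not before a front vowel → unchanged [k].
The actual realization is [k], which matches [k].

Yes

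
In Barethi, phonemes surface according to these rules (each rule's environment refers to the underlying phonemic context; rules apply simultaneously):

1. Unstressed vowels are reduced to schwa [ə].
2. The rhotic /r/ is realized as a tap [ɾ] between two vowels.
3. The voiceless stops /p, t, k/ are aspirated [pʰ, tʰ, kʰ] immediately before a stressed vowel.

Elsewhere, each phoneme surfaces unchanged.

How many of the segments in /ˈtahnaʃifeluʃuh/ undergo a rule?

Segments that undergo a rule: /t/ → [tʰ] (rule 3); /a/ → [ə] (rule 1); /i/ → [ə] (rule 1); /e/ → [ə] (rule 1); /u/ → [ə] (rule 1); /u/ → [ə] (rule 1).
All other segments surface unchanged.

6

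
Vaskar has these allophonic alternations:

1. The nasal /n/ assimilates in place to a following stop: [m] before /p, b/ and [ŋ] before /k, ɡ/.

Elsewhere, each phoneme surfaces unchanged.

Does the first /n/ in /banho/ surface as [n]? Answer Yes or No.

Yes

/n/ (between /a/ and /h/) is in the target of rule 1 but the environment (before a labial or velar stop) is not met → [n].
The actual realization is [n], which matches [n].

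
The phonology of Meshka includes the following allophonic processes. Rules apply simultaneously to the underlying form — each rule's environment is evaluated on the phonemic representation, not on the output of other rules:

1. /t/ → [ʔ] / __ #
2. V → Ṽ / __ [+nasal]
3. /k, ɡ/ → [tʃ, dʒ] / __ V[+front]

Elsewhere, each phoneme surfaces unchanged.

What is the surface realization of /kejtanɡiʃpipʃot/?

/k/ (word-initial) occurs before a front vowel → [tʃ] by rule 3.
/e/ (between /k/ and /j/) is in the target of rule 2 but the environment (before a nasal consonant) is not met → [e].
/j/ (between /e/ and /t/) is unaffected → [j].
/t/ (between /j/ and /a/) is in the target of rule 1 but the environment (word-finally) is not met → [t].
/a/ (between /t/ and /n/) occurs before a nasal consonant → [ã] by rule 2.
/n/ (between /a/ and /ɡ/): no rule targets it → [n].
Rule 3 applies to /ɡ/ (between /n/ and /i/: before a front vowel) → [dʒ].
/i/ — between /ɡ/ and /ʃ/; rule 2 does not apply here → [i].
/ʃ/ (between /i/ and /p/) is unaffected → [ʃ].
/p/ — not in any rule's target class → [p].
/i/ — between /p/ and /p/; rule 2 does not apply here → [i].
/p/ (between /i/ and /ʃ/) is unaffected → [p].
/ʃ/ — not in any rule's target class → [ʃ].
/o/ (between /ʃ/ and /t/) is in the target of rule 2 but the environment (before a nasal consonant) is not met → [o].
/t/ (word-final): word-finally, so rule 1 applies → [ʔ].

[tʃejtãndʒiʃpipʃoʔ]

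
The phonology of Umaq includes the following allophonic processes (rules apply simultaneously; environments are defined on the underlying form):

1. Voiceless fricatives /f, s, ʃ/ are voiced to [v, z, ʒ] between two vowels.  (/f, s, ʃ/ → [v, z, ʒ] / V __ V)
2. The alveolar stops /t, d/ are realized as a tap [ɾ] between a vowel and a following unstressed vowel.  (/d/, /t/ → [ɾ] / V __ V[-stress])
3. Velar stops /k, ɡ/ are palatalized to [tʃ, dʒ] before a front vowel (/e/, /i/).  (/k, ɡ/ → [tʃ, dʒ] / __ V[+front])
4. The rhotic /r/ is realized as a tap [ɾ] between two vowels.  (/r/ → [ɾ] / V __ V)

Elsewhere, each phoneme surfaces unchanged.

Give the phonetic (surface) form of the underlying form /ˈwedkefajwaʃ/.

/w/ — not in any rule's target class → [w].
/e/ (between /w/ and /d/) is unaffected → [e].
/d/ (between /e/ and /k/): rule 2 targets it, but not between a vowel and a following unstressed vowel → unchanged [d].
/k/ (between /d/ and /e/) occurs before a front vowel → [tʃ] by rule 3.
/e/ (between /k/ and /f/): no rule targets it → [e].
/f/ — between /e/ and /a/, between two vowels — surfaces as [v] (rule 1).
/a/ — not in any rule's target class → [a].
/j/ (between /a/ and /w/): no rule targets it → [j].
/w/ — not in any rule's target class → [w].
/a/ stays [a].
/ʃ/ (word-final): rule 1 targets it, but not between two vowels → unchanged [ʃ].

[ˈwedtʃevajwaʃ]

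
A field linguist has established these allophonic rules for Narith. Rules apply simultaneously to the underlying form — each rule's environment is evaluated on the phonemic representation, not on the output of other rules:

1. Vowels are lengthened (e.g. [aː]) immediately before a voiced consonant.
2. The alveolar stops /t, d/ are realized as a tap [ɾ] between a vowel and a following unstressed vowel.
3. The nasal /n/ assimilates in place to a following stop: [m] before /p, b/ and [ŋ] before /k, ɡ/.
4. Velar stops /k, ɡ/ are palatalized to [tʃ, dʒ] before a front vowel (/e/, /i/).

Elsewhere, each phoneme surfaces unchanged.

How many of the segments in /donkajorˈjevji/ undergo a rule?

Segments that undergo a rule: /o/ → [oː] (rule 1); /n/ → [ŋ] (rule 3); /a/ → [aː] (rule 1); /o/ → [oː] (rule 1); /e/ → [eː] (rule 1).
All other segments surface unchanged.

5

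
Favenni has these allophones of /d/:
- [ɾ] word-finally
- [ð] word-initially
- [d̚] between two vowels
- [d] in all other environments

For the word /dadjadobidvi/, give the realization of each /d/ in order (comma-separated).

Occurrence 1 (position 1): word-initially → [ð].
Occurrence 2 (position 3): no conditioning environment matches → elsewhere allophone [d].
Occurrence 3 (position 6): between two vowels → [d̚].
Occurrence 4 (position 10): no conditioning environment matches → elsewhere allophone [d].

[ð], [d], [d̚], [d]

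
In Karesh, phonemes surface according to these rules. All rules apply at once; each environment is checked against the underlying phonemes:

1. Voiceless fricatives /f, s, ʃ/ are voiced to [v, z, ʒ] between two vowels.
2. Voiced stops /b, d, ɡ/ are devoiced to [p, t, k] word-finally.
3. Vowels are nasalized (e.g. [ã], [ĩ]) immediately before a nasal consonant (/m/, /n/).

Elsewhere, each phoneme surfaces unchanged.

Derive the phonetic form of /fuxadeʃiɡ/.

[fuxadeʒik]

/f/ — word-initial; rule 1 does not apply here → [f].
/u/ — between /f/ and /x/; rule 3 does not apply here → [u].
/x/ (between /u/ and /a/) is unaffected → [x].
/a/ — between /x/ and /d/; rule 3 does not apply here → [a].
/d/ — between /a/ and /e/; rule 2 does not apply here → [d].
/e/ (between /d/ and /ʃ/) fails the environment for rule 3, so it stays [e].
/ʃ/ — between /e/ and /i/, between two vowels — surfaces as [ʒ] (rule 1).
/i/ (between /ʃ/ and /ɡ/) fails the environment for rule 3, so it stays [i].
/ɡ/ — word-final, word-finally — surfaces as [k] (rule 2).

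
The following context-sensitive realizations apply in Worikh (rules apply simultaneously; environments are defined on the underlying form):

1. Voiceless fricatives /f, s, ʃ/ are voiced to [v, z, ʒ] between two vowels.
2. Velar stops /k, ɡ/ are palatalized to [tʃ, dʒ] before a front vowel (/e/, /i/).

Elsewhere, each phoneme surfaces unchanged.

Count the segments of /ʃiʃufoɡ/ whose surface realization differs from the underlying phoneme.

2

Segments that undergo a rule: /ʃ/ → [ʒ] (rule 1); /f/ → [v] (rule 1).
All other segments surface unchanged.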